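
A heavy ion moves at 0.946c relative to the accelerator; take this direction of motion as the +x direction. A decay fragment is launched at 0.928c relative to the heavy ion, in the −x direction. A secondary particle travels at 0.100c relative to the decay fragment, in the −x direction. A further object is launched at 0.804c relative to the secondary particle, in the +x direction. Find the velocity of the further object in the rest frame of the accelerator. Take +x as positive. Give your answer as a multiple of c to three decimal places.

Apply u = (u' + v)/(1 + u'v/c²) successively, working outward toward the accelerator.
Start: velocity of the heavy ion relative to the accelerator = 0.9460c.
Compose with the decay fragment (u' = -0.928 in the heavy ion frame): u_1 = (-0.928 + 0.946) / (1 + (-0.928)·0.946) = 0.0180/0.1221 = 0.1474.
Compose with the secondary particle (u' = -0.100 in the decay fragment frame): u_2 = (-0.100 + 0.147) / (1 + (-0.100)·0.147) = 0.0474/0.9853 = 0.0481.
Compose with the further object (u' = 0.804 in the secondary particle frame): u_3 = (0.804 + 0.048) / (1 + 0.804·0.048) = 0.8521/1.0387 = 0.8204.

+0.820c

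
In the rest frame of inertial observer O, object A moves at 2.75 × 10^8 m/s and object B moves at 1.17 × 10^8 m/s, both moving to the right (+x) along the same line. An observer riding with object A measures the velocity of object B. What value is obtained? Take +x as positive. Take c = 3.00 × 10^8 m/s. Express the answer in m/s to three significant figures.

β_A = 0.917, β_B = 0.390 (dividing each by c = 3.00 × 10^8 m/s).
Transform to A's frame with the inverse velocity-addition law: u' = (u − v)/(1 − uv/c²), taking u = β_B and v = β_A.
u' = (0.390 − 0.917) / (1 − (0.917)(0.390)) = -0.5267/0.6425 = -0.8197.
u' = -0.8197 × 3.00 × 10^8 m/s.

-2.46 × 10^8 m/s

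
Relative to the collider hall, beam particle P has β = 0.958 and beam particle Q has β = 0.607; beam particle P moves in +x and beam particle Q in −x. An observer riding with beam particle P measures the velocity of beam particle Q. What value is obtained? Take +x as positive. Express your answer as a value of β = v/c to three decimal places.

β = -0.990

β_A = 0.958, β_B = -0.607.
Transform to A's frame with the inverse velocity-addition law: u' = (u − v)/(1 − uv/c²), taking u = β_B and v = β_A.
u' = (-0.607 − 0.958) / (1 − (0.958)(-0.607)) = -1.5650/1.5815 = -0.9896.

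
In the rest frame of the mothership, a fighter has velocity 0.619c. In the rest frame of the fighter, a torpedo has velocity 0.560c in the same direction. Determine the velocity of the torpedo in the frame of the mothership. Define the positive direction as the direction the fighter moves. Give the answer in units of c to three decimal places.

0.876c

With v = 0.619 and u' = 0.560 (in units of c),
u = (u' + v)/(1 + u'v/c²):
u = (0.560 + 0.619) / (1 + 0.560·0.619) = 1.1790/1.3466 = 0.8755
(Galilean addition would give +1.179c, exceeding c.)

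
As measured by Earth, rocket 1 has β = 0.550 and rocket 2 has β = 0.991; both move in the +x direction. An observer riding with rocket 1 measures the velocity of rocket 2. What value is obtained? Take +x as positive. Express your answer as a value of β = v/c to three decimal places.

β = +0.969

β_A = 0.550, β_B = 0.991.
Transform to A's frame with the inverse velocity-addition law: u' = (u − v)/(1 − uv/c²), taking u = β_B and v = β_A.
u' = (0.991 − 0.550) / (1 − (0.550)(0.991)) = 0.4410/0.4550 = 0.9693.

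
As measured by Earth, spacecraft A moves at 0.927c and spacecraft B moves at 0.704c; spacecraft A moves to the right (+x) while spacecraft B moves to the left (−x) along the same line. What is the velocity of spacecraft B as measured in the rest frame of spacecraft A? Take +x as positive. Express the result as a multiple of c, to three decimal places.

-0.987c

β_A = 0.927, β_B = -0.704.
Transform to A's frame with the inverse velocity-addition law: u' = (u − v)/(1 − uv/c²), taking u = β_B and v = β_A.
u' = (-0.704 − 0.927) / (1 − (0.927)(-0.704)) = -1.6310/1.6526 = -0.9869.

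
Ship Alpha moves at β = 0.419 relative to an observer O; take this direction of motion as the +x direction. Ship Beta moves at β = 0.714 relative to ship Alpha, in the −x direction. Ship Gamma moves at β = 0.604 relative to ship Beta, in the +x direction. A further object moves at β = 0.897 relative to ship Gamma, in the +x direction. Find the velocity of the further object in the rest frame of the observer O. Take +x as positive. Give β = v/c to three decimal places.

Apply u = (u' + v)/(1 + u'v/c²) successively, working outward toward the observer O.
Start: velocity of ship Alpha relative to the observer O = 0.4190c.
Compose with ship Beta (u' = -0.714 in ship Alpha frame): u_1 = (-0.714 + 0.419) / (1 + (-0.714)·0.419) = -0.2950/0.7008 = -0.4209.
Compose with ship Gamma (u' = 0.604 in ship Beta frame): u_2 = (0.604 + (-0.421)) / (1 + 0.604·(-0.421)) = 0.1831/0.7458 = 0.2455.
Compose with the further object (u' = 0.897 in ship Gamma frame): u_3 = (0.897 + 0.245) / (1 + 0.897·0.245) = 1.1425/1.2202 = 0.9363.

β = +0.936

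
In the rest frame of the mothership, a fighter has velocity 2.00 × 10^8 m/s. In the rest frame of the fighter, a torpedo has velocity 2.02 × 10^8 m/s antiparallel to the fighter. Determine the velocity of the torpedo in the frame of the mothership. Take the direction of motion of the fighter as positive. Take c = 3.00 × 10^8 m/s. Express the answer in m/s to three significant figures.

-3.63 × 10^6 m/s

In units of c (dividing by 3.00 × 10^8 m/s): v = 0.667, u' = -0.673.
u = (u' + v)/(1 + u'v/c²):
u = (-0.673 + 0.667) / (1 + (-0.673)·0.667) = -0.0067/0.5511 = -0.0121
Converting back: u = -0.0121 × 3.00 × 10^8 m/s.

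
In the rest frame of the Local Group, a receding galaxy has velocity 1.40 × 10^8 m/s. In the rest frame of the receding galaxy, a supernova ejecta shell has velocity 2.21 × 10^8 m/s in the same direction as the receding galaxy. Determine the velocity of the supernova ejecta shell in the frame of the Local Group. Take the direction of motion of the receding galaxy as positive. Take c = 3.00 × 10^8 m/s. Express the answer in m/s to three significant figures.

In units of c (dividing by 3.00 × 10^8 m/s): v = 0.467, u' = 0.737.
u = (u' + v)/(1 + u'v/c²):
u = (0.737 + 0.467) / (1 + 0.737·0.467) = 1.2033/1.3438 = 0.8955
Converting back: u = 0.8955 × 3.00 × 10^8 m/s.

2.69 × 10^8 m/s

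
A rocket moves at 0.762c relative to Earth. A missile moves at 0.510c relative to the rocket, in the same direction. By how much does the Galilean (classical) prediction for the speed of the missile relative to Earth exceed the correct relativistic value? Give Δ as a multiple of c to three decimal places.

Galilean: u_cl = 0.510 + 0.762 = 1.2720.
Relativistic: u_rel = (0.510 + 0.762) / (1 + 0.510·0.762) = 1.2720/1.3886 = 0.9160.
Δ = 1.2720 − 0.9160 = 0.3560.
(The classical prediction exceeds c; the relativistic result does not.)

Δ = 0.356c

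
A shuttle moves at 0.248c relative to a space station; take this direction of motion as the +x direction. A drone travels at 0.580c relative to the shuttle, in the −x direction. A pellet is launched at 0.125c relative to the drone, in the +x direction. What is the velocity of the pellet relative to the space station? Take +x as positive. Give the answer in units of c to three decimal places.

Apply u = (u' + v)/(1 + u'v/c²) successively, working outward toward the space station.
Start: velocity of the shuttle relative to the space station = 0.2480c.
Compose with the drone (u' = -0.580 in the shuttle frame): u_1 = (-0.580 + 0.248) / (1 + (-0.580)·0.248) = -0.3320/0.8562 = -0.3878.
Compose with the pellet (u' = 0.125 in the drone frame): u_2 = (0.125 + (-0.388)) / (1 + 0.125·(-0.388)) = -0.2628/0.9515 = -0.2762.

-0.276c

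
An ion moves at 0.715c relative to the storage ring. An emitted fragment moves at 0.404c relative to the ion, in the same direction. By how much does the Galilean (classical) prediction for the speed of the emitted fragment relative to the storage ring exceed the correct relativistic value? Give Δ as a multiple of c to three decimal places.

Galilean: u_cl = 0.404 + 0.715 = 1.1190.
Relativistic: u_rel = (0.404 + 0.715) / (1 + 0.404·0.715) = 1.1190/1.2889 = 0.8682.
Δ = 1.1190 − 0.8682 = 0.2508.
(The classical prediction exceeds c; the relativistic result does not.)

Δ = 0.251c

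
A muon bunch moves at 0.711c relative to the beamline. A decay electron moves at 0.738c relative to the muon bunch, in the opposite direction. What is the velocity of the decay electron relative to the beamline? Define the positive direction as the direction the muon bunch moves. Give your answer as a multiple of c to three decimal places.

With v = 0.711 and u' = -0.738 (in units of c),
u = (u' + v)/(1 + u'v/c²):
u = (-0.738 + 0.711) / (1 + (-0.738)·0.711) = -0.0270/0.4753 = -0.0568

-0.057c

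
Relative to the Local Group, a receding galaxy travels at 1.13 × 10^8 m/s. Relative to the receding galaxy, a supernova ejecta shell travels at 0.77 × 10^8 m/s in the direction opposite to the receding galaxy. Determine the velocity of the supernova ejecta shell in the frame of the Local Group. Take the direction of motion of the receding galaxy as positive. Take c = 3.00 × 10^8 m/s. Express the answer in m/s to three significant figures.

In units of c (dividing by 3.00 × 10^8 m/s): v = 0.377, u' = -0.257.
u = (u' + v)/(1 + u'v/c²):
u = (-0.257 + 0.377) / (1 + (-0.257)·0.377) = 0.1200/0.9033 = 0.1328
Converting back: u = 0.1328 × 3.00 × 10^8 m/s.

+3.99 × 10^7 m/s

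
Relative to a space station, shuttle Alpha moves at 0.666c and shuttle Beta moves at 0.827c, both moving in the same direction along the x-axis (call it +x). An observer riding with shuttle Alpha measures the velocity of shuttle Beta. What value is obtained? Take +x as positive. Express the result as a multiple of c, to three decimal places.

β_A = 0.666, β_B = 0.827.
Transform to A's frame with the inverse velocity-addition law: u' = (u − v)/(1 − uv/c²), taking u = β_B and v = β_A.
u' = (0.827 − 0.666) / (1 − (0.666)(0.827)) = 0.1610/0.4492 = 0.3584.

+0.358c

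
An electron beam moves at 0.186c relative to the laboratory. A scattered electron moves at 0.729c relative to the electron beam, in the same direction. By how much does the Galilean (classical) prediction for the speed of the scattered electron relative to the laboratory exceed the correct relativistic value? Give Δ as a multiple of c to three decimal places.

Δ = 0.109c

Galilean: u_cl = 0.729 + 0.186 = 0.9150.
Relativistic: u_rel = (0.729 + 0.186) / (1 + 0.729·0.186) = 0.9150/1.1356 = 0.8057.
Δ = 0.9150 − 0.8057 = 0.1093.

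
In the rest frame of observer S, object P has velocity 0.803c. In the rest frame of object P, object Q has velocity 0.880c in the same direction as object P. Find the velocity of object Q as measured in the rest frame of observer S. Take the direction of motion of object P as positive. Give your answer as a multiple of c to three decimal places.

0.986c

With v = 0.803 and u' = 0.880 (in units of c),
u = (u' + v)/(1 + u'v/c²):
u = (0.880 + 0.803) / (1 + 0.880·0.803) = 1.6830/1.7066 = 0.9861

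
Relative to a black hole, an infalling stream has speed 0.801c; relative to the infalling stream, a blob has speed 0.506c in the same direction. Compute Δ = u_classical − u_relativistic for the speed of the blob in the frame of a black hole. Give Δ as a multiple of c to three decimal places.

Δ = 0.377c

Galilean: u_cl = 0.506 + 0.801 = 1.3070.
Relativistic: u_rel = (0.506 + 0.801) / (1 + 0.506·0.801) = 1.3070/1.4053 = 0.9300.
Δ = 1.3070 − 0.9300 = 0.3770.
(The classical prediction exceeds c; the relativistic result does not.)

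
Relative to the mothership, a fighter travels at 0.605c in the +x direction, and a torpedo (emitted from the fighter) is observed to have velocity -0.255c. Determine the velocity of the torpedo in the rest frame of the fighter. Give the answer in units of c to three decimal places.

-0.745c

Invert the composition law: u' = (u − v)/(1 − uv/c²).
u' = (-0.255 − 0.605) / (1 − (-0.255)(0.605)) = -0.8600/1.1543 = -0.7451.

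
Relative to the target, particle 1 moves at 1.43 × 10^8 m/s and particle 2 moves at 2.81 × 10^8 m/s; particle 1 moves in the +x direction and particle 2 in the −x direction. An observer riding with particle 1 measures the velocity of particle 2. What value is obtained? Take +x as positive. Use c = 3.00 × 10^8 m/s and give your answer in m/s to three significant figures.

-2.93 × 10^8 m/s

β_A = 0.477, β_B = -0.937 (dividing each by c = 3.00 × 10^8 m/s).
Transform to A's frame with the inverse velocity-addition law: u' = (u − v)/(1 − uv/c²), taking u = β_B and v = β_A.
u' = (-0.937 − 0.477) / (1 − (0.477)(-0.937)) = -1.4133/1.4465 = -0.9771.
u' = -0.9771 × 3.00 × 10^8 m/s.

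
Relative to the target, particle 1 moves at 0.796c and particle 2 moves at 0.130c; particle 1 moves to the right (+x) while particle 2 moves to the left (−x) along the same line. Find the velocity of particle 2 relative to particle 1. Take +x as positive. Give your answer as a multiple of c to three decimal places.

-0.839c

β_A = 0.796, β_B = -0.130.
Transform to A's frame with the inverse velocity-addition law: u' = (u − v)/(1 − uv/c²), taking u = β_B and v = β_A.
u' = (-0.130 − 0.796) / (1 − (0.796)(-0.130)) = -0.9260/1.1035 = -0.8392.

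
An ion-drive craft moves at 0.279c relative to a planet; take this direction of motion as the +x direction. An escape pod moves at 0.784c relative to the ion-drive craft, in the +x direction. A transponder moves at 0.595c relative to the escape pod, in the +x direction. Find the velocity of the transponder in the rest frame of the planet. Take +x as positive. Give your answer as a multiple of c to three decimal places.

Apply u = (u' + v)/(1 + u'v/c²) successively, working outward toward the planet.
Start: velocity of the ion-drive craft relative to the planet = 0.2790c.
Compose with the escape pod (u' = 0.784 in the ion-drive craft frame): u_1 = (0.784 + 0.279) / (1 + 0.784·0.279) = 1.0630/1.2187 = 0.8722.
Compose with the transponder (u' = 0.595 in the escape pod frame): u_2 = (0.595 + 0.872) / (1 + 0.595·0.872) = 1.4672/1.5190 = 0.9659.

0.966c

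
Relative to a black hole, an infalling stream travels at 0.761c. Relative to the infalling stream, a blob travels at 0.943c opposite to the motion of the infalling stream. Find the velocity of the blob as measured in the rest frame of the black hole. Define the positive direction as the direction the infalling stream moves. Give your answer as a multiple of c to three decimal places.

-0.645c

With v = 0.761 and u' = -0.943 (in units of c),
u = (u' + v)/(1 + u'v/c²):
u = (-0.943 + 0.761) / (1 + (-0.943)·0.761) = -0.1820/0.2824 = -0.6445
(Galilean addition would give -0.182c.)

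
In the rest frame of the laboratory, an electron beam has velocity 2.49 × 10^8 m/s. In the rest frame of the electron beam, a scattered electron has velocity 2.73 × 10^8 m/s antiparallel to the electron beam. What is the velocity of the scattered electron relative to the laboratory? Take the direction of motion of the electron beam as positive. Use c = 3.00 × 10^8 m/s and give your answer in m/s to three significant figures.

-9.81 × 10^7 m/s

In units of c (dividing by 3.00 × 10^8 m/s): v = 0.830, u' = -0.910.
u = (u' + v)/(1 + u'v/c²):
u = (-0.910 + 0.830) / (1 + (-0.910)·0.830) = -0.0800/0.2447 = -0.3269
(Galilean addition would give -0.080c.)
Converting back: u = -0.3269 × 3.00 × 10^8 m/s.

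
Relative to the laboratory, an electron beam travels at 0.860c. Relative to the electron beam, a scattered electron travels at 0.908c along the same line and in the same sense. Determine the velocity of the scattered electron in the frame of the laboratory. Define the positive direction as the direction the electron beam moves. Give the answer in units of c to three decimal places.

With v = 0.860 and u' = 0.908 (in units of c),
u = (u' + v)/(1 + u'v/c²):
u = (0.908 + 0.860) / (1 + 0.908·0.860) = 1.7680/1.7809 = 0.9928
(Galilean addition would give +1.768c, exceeding c.)

0.993c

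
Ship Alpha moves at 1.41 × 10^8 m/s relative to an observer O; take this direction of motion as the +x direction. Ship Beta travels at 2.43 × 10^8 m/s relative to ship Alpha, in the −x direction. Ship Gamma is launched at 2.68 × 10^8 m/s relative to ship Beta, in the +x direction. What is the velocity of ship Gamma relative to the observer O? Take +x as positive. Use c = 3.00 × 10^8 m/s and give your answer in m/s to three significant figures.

Apply u = (u' + v)/(1 + u'v/c²) successively, working outward toward the observer O.
(Dividing each given speed by c = 3.00 × 10^8 m/s to work in units of c.)
Start: velocity of ship Alpha relative to the observer O = 0.4700c.
Compose with ship Beta (u' = -0.810 in ship Alpha frame): u_1 = (-0.810 + 0.470) / (1 + (-0.810)·0.470) = -0.3400/0.6193 = -0.5490.
Compose with ship Gamma (u' = 0.893 in ship Beta frame): u_2 = (0.893 + (-0.549)) / (1 + 0.893·(-0.549)) = 0.3443/0.5096 = 0.6757.
So u = 0.6757 × 3.00 × 10^8 m/s.

+2.03 × 10^8 m/s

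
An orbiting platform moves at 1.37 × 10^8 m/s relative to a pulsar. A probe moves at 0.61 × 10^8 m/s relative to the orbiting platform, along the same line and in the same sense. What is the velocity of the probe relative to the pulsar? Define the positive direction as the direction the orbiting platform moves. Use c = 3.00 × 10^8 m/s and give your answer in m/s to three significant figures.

In units of c (dividing by 3.00 × 10^8 m/s): v = 0.457, u' = 0.203.
u = (u' + v)/(1 + u'v/c²):
u = (0.203 + 0.457) / (1 + 0.203·0.457) = 0.6600/1.0929 = 0.6039
Converting back: u = 0.6039 × 3.00 × 10^8 m/s.

1.81 × 10^8 m/s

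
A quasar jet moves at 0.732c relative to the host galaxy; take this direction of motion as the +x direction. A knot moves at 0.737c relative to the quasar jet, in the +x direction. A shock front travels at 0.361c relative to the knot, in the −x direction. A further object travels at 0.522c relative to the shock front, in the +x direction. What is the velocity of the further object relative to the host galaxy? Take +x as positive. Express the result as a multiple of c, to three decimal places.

+0.969c

Apply u = (u' + v)/(1 + u'v/c²) successively, working outward toward the host galaxy.
Start: velocity of the quasar jet relative to the host galaxy = 0.7320c.
Compose with the knot (u' = 0.737 in the quasar jet frame): u_1 = (0.737 + 0.732) / (1 + 0.737·0.732) = 1.4690/1.5395 = 0.9542.
Compose with the shock front (u' = -0.361 in the knot frame): u_2 = (-0.361 + 0.954) / (1 + (-0.361)·0.954) = 0.5932/0.6555 = 0.9049.
Compose with the further object (u' = 0.522 in the shock front frame): u_3 = (0.522 + 0.905) / (1 + 0.522·0.905) = 1.4269/1.4724 = 0.9691.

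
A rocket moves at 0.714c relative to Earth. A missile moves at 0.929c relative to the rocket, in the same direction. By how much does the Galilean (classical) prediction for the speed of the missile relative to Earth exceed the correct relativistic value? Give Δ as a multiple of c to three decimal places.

Δ = 0.655c

Galilean: u_cl = 0.929 + 0.714 = 1.6430.
Relativistic: u_rel = (0.929 + 0.714) / (1 + 0.929·0.714) = 1.6430/1.6633 = 0.9878.
Δ = 1.6430 − 0.9878 = 0.6552.
(The classical prediction exceeds c; the relativistic result does not.)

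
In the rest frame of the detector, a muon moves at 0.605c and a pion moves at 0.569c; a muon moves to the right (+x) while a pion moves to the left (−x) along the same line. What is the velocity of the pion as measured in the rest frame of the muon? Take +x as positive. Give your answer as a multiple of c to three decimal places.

β_A = 0.605, β_B = -0.569.
Transform to A's frame with the inverse velocity-addition law: u' = (u − v)/(1 − uv/c²), taking u = β_B and v = β_A.
u' = (-0.569 − 0.605) / (1 − (0.605)(-0.569)) = -1.1740/1.3442 = -0.8734.

-0.873c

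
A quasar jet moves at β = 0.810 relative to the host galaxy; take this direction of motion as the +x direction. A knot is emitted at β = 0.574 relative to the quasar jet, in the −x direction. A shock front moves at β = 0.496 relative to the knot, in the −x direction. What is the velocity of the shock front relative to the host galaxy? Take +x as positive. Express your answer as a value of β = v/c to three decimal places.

β = -0.070

Apply u = (u' + v)/(1 + u'v/c²) successively, working outward toward the host galaxy.
Start: velocity of the quasar jet relative to the host galaxy = 0.8100c.
Compose with the knot (u' = -0.574 in the quasar jet frame): u_1 = (-0.574 + 0.810) / (1 + (-0.574)·0.810) = 0.2360/0.5351 = 0.4411.
Compose with the shock front (u' = -0.496 in the knot frame): u_2 = (-0.496 + 0.441) / (1 + (-0.496)·0.441) = -0.0549/0.7812 = -0.0703.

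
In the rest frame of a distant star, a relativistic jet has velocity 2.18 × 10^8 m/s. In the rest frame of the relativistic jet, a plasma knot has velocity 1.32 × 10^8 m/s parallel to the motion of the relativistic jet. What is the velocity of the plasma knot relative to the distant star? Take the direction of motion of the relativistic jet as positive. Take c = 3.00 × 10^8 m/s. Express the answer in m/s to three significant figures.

2.65 × 10^8 m/s

In units of c (dividing by 3.00 × 10^8 m/s): v = 0.727, u' = 0.440.
u = (u' + v)/(1 + u'v/c²):
u = (0.440 + 0.727) / (1 + 0.440·0.727) = 1.1667/1.3197 = 0.8840
Converting back: u = 0.8840 × 3.00 × 10^8 m/s.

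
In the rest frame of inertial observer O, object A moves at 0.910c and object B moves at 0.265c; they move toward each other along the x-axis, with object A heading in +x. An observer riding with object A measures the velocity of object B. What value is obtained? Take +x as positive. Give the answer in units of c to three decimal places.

-0.947c

β_A = 0.910, β_B = -0.265.
Transform to A's frame with the inverse velocity-addition law: u' = (u − v)/(1 − uv/c²), taking u = β_B and v = β_A.
u' = (-0.265 − 0.910) / (1 − (0.910)(-0.265)) = -1.1750/1.2411 = -0.9467.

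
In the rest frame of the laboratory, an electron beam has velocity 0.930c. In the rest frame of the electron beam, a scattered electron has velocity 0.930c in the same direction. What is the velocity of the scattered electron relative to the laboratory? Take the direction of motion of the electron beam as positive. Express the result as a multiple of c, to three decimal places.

With v = 0.930 and u' = 0.930 (in units of c),
u = (u' + v)/(1 + u'v/c²):
u = (0.930 + 0.930) / (1 + 0.930·0.930) = 1.8600/1.8649 = 0.9974

0.997c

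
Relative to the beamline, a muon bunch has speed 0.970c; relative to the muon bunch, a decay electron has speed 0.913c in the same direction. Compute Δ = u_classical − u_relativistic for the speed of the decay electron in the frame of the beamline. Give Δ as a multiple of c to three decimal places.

Δ = 0.884c

Galilean: u_cl = 0.913 + 0.970 = 1.8830.
Relativistic: u_rel = (0.913 + 0.970) / (1 + 0.913·0.970) = 1.8830/1.8856 = 0.9986.
Δ = 1.8830 − 0.9986 = 0.8844.
(The classical prediction exceeds c; the relativistic result does not.)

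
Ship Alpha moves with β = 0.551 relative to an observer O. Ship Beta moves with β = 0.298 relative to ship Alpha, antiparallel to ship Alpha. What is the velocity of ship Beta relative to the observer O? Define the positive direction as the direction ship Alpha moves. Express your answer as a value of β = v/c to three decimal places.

β = +0.303

With v = 0.551 and u' = -0.298 (in units of c),
u = (u' + v)/(1 + u'v/c²):
u = (-0.298 + 0.551) / (1 + (-0.298)·0.551) = 0.2530/0.8358 = 0.3027
(Galilean addition would give +0.253c.)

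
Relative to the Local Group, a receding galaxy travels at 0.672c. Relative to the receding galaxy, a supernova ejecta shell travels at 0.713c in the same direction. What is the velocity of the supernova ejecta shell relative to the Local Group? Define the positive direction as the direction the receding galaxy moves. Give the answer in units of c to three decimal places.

With v = 0.672 and u' = 0.713 (in units of c),
u = (u' + v)/(1 + u'v/c²):
u = (0.713 + 0.672) / (1 + 0.713·0.672) = 1.3850/1.4791 = 0.9364
(Galilean addition would give +1.385c, exceeding c.)

0.936c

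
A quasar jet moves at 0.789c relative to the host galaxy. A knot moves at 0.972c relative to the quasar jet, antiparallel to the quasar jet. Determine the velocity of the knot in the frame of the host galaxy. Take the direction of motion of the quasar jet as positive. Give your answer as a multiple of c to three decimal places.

With v = 0.789 and u' = -0.972 (in units of c),
u = (u' + v)/(1 + u'v/c²):
u = (-0.972 + 0.789) / (1 + (-0.972)·0.789) = -0.1830/0.2331 = -0.7851
(Galilean addition would give -0.183c.)

-0.785c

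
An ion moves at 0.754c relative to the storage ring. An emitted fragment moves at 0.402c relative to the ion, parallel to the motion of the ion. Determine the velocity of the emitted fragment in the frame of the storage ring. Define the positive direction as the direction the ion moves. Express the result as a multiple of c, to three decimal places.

0.887c

With v = 0.754 and u' = 0.402 (in units of c),
u = (u' + v)/(1 + u'v/c²):
u = (0.402 + 0.754) / (1 + 0.402·0.754) = 1.1560/1.3031 = 0.8871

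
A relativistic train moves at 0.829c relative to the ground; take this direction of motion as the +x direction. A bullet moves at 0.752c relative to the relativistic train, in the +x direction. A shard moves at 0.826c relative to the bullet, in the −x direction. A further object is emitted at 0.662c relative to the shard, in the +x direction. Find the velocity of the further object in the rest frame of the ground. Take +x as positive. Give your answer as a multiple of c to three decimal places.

Apply u = (u' + v)/(1 + u'v/c²) successively, working outward toward the ground.
Start: velocity of the relativistic train relative to the ground = 0.8290c.
Compose with the bullet (u' = 0.752 in the relativistic train frame): u_1 = (0.752 + 0.829) / (1 + 0.752·0.829) = 1.5810/1.6234 = 0.9739.
Compose with the shard (u' = -0.826 in the bullet frame): u_2 = (-0.826 + 0.974) / (1 + (-0.826)·0.974) = 0.1479/0.1956 = 0.7561.
Compose with the further object (u' = 0.662 in the shard frame): u_3 = (0.662 + 0.756) / (1 + 0.662·0.756) = 1.4181/1.5005 = 0.9451.

+0.945c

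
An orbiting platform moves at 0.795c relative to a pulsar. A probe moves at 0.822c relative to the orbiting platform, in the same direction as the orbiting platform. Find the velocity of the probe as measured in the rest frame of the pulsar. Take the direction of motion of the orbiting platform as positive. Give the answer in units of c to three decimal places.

With v = 0.795 and u' = 0.822 (in units of c),
u = (u' + v)/(1 + u'v/c²):
u = (0.822 + 0.795) / (1 + 0.822·0.795) = 1.6170/1.6535 = 0.9779
(Galilean addition would give +1.617c, exceeding c.)

0.978c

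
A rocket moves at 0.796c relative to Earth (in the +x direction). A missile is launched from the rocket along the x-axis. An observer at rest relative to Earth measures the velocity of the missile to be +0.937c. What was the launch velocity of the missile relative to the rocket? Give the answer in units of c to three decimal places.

+0.555c

Invert the composition law: u' = (u − v)/(1 − uv/c²).
u' = (0.937 − 0.796) / (1 − (0.937)(0.796)) = 0.1410/0.2541 = 0.5548.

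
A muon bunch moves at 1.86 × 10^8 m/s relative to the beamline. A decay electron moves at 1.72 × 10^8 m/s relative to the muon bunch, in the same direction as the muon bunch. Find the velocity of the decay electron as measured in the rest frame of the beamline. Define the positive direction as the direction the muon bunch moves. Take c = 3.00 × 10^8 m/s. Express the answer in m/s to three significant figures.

2.64 × 10^8 m/s

In units of c (dividing by 3.00 × 10^8 m/s): v = 0.620, u' = 0.573.
u = (u' + v)/(1 + u'v/c²):
u = (0.573 + 0.620) / (1 + 0.573·0.620) = 1.1933/1.3555 = 0.8804
(Galilean addition would give +1.193c, exceeding c.)
Converting back: u = 0.8804 × 3.00 × 10^8 m/s.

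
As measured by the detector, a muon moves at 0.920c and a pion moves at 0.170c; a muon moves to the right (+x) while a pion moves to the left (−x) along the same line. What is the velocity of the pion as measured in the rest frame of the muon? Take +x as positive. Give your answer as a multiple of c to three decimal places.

β_A = 0.920, β_B = -0.170.
Transform to A's frame with the inverse velocity-addition law: u' = (u − v)/(1 − uv/c²), taking u = β_B and v = β_A.
u' = (-0.170 − 0.920) / (1 − (0.920)(-0.170)) = -1.0900/1.1564 = -0.9426.

-0.943c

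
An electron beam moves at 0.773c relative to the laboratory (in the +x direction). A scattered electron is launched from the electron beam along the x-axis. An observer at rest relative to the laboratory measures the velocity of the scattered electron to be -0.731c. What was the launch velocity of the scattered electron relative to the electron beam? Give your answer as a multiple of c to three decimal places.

Invert the composition law: u' = (u − v)/(1 − uv/c²).
u' = (-0.731 − 0.773) / (1 − (-0.731)(0.773)) = -1.5040/1.5651 = -0.9610.

-0.961c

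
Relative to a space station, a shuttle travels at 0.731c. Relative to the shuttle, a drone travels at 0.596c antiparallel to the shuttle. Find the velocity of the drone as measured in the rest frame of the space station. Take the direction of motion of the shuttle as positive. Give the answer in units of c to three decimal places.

+0.239c

With v = 0.731 and u' = -0.596 (in units of c),
u = (u' + v)/(1 + u'v/c²):
u = (-0.596 + 0.731) / (1 + (-0.596)·0.731) = 0.1350/0.5643 = 0.2392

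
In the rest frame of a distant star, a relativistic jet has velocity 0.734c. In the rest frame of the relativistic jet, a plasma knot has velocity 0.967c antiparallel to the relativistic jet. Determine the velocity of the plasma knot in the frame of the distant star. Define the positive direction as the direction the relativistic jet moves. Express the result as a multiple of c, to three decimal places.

-0.803c

With v = 0.734 and u' = -0.967 (in units of c),
u = (u' + v)/(1 + u'v/c²):
u = (-0.967 + 0.734) / (1 + (-0.967)·0.734) = -0.2330/0.2902 = -0.8028
(Galilean addition would give -0.233c.)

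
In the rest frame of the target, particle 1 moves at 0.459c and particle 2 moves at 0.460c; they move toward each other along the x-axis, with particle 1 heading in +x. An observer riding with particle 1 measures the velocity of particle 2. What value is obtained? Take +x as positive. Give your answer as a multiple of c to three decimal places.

β_A = 0.459, β_B = -0.460.
Transform to A's frame with the inverse velocity-addition law: u' = (u − v)/(1 − uv/c²), taking u = β_B and v = β_A.
u' = (-0.460 − 0.459) / (1 − (0.459)(-0.460)) = -0.9190/1.2111 = -0.7588.

-0.759c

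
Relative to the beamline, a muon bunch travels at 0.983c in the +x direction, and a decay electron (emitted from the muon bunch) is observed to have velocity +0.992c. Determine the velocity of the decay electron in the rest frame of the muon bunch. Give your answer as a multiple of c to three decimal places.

+0.362c

Invert the composition law: u' = (u − v)/(1 − uv/c²).
u' = (0.992 − 0.983) / (1 − (0.992)(0.983)) = 0.0090/0.0249 = 0.3620.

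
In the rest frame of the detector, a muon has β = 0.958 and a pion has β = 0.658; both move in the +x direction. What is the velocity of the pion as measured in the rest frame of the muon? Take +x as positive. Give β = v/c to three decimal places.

β = -0.812

β_A = 0.958, β_B = 0.658.
Transform to A's frame with the inverse velocity-addition law: u' = (u − v)/(1 − uv/c²), taking u = β_B and v = β_A.
u' = (0.658 − 0.958) / (1 − (0.958)(0.658)) = -0.3000/0.3696 = -0.8116.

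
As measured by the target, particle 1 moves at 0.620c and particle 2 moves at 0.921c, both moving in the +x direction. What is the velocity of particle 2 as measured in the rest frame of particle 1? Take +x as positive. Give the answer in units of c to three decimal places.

+0.702c

β_A = 0.620, β_B = 0.921.
Transform to A's frame with the inverse velocity-addition law: u' = (u − v)/(1 − uv/c²), taking u = β_B and v = β_A.
u' = (0.921 − 0.620) / (1 − (0.620)(0.921)) = 0.3010/0.4290 = 0.7017.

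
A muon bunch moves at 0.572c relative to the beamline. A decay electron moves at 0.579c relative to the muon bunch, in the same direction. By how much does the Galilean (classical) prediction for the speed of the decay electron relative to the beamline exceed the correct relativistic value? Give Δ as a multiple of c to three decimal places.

Δ = 0.286c

Galilean: u_cl = 0.579 + 0.572 = 1.1510.
Relativistic: u_rel = (0.579 + 0.572) / (1 + 0.579·0.572) = 1.1510/1.3312 = 0.8646.
Δ = 1.1510 − 0.8646 = 0.2864.
(The classical prediction exceeds c; the relativistic result does not.)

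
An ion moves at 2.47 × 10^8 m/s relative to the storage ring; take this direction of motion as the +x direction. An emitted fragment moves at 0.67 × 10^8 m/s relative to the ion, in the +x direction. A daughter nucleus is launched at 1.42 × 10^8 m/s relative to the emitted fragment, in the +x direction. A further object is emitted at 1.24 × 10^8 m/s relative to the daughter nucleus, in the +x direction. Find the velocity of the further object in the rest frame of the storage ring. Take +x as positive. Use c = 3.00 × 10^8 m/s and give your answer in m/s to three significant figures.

Apply u = (u' + v)/(1 + u'v/c²) successively, working outward toward the storage ring.
(Dividing each given speed by c = 3.00 × 10^8 m/s to work in units of c.)
Start: velocity of the ion relative to the storage ring = 0.8233c.
Compose with the emitted fragment (u' = 0.223 in the ion frame): u_1 = (0.223 + 0.823) / (1 + 0.223·0.823) = 1.0467/1.1839 = 0.8841.
Compose with the daughter nucleus (u' = 0.473 in the emitted fragment frame): u_2 = (0.473 + 0.884) / (1 + 0.473·0.884) = 1.3574/1.4185 = 0.9570.
Compose with the further object (u' = 0.413 in the daughter nucleus frame): u_3 = (0.413 + 0.957) / (1 + 0.413·0.957) = 1.3703/1.3955 = 0.9819.
So u = 0.9819 × 3.00 × 10^8 m/s.

2.95 × 10^8 m/s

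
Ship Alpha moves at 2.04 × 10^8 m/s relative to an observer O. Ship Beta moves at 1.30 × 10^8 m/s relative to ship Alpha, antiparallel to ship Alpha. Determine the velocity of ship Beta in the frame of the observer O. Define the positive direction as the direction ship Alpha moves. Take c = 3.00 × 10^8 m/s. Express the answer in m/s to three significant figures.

In units of c (dividing by 3.00 × 10^8 m/s): v = 0.680, u' = -0.433.
u = (u' + v)/(1 + u'v/c²):
u = (-0.433 + 0.680) / (1 + (-0.433)·0.680) = 0.2467/0.7053 = 0.3497
Converting back: u = 0.3497 × 3.00 × 10^8 m/s.

+1.05 × 10^8 m/s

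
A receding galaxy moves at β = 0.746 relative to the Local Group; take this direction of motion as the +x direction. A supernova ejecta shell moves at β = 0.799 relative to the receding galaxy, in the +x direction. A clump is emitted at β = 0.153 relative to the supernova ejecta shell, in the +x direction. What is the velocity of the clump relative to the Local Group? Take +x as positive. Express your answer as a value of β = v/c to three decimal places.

Apply u = (u' + v)/(1 + u'v/c²) successively, working outward toward the Local Group.
Start: velocity of the receding galaxy relative to the Local Group = 0.7460c.
Compose with the supernova ejecta shell (u' = 0.799 in the receding galaxy frame): u_1 = (0.799 + 0.746) / (1 + 0.799·0.746) = 1.5450/1.5961 = 0.9680.
Compose with the clump (u' = 0.153 in the supernova ejecta shell frame): u_2 = (0.153 + 0.968) / (1 + 0.153·0.968) = 1.1210/1.1481 = 0.9764.

β = 0.976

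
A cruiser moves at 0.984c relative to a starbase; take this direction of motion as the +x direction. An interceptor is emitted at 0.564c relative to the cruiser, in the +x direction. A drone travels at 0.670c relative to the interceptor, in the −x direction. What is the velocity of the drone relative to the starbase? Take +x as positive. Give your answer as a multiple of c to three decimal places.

+0.978c

Apply u = (u' + v)/(1 + u'v/c²) successively, working outward toward the starbase.
Start: velocity of the cruiser relative to the starbase = 0.9840c.
Compose with the interceptor (u' = 0.564 in the cruiser frame): u_1 = (0.564 + 0.984) / (1 + 0.564·0.984) = 1.5480/1.5550 = 0.9955.
Compose with the drone (u' = -0.670 in the interceptor frame): u_2 = (-0.670 + 0.996) / (1 + (-0.670)·0.996) = 0.3255/0.3330 = 0.9775.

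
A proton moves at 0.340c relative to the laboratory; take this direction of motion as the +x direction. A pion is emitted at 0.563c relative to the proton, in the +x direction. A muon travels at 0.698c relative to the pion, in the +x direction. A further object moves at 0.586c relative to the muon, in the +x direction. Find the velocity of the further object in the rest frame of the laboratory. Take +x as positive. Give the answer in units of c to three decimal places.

Apply u = (u' + v)/(1 + u'v/c²) successively, working outward toward the laboratory.
Start: velocity of the proton relative to the laboratory = 0.3400c.
Compose with the pion (u' = 0.563 in the proton frame): u_1 = (0.563 + 0.340) / (1 + 0.563·0.340) = 0.9030/1.1914 = 0.7579.
Compose with the muon (u' = 0.698 in the pion frame): u_2 = (0.698 + 0.758) / (1 + 0.698·0.758) = 1.4559/1.5290 = 0.9522.
Compose with the further object (u' = 0.586 in the muon frame): u_3 = (0.586 + 0.952) / (1 + 0.586·0.952) = 1.5382/1.5580 = 0.9873.

0.987c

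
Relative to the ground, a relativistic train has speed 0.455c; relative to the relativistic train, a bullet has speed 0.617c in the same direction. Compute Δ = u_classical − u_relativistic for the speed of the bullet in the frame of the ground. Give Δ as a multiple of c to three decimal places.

Δ = 0.235c

Galilean: u_cl = 0.617 + 0.455 = 1.0720.
Relativistic: u_rel = (0.617 + 0.455) / (1 + 0.617·0.455) = 1.0720/1.2807 = 0.8370.
Δ = 1.0720 − 0.8370 = 0.2350.
(The classical prediction exceeds c; the relativistic result does not.)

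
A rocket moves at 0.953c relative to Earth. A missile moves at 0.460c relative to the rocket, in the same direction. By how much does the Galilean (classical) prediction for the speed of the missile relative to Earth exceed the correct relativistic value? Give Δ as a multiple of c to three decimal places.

Δ = 0.431c

Galilean: u_cl = 0.460 + 0.953 = 1.4130.
Relativistic: u_rel = (0.460 + 0.953) / (1 + 0.460·0.953) = 1.4130/1.4384 = 0.9824.
Δ = 1.4130 − 0.9824 = 0.4306.
(The classical prediction exceeds c; the relativistic result does not.)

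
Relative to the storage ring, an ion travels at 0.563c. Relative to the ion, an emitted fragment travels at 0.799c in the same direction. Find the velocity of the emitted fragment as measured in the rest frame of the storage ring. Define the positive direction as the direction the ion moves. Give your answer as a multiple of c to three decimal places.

With v = 0.563 and u' = 0.799 (in units of c),
u = (u' + v)/(1 + u'v/c²):
u = (0.799 + 0.563) / (1 + 0.799·0.563) = 1.3620/1.4498 = 0.9394
(Galilean addition would give +1.362c, exceeding c.)

0.939c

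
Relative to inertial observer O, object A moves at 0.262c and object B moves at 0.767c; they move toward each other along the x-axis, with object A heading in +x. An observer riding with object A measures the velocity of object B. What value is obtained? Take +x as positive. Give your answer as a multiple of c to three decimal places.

β_A = 0.262, β_B = -0.767.
Transform to A's frame with the inverse velocity-addition law: u' = (u − v)/(1 − uv/c²), taking u = β_B and v = β_A.
u' = (-0.767 − 0.262) / (1 − (0.262)(-0.767)) = -1.0290/1.2010 = -0.8568.

-0.857c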